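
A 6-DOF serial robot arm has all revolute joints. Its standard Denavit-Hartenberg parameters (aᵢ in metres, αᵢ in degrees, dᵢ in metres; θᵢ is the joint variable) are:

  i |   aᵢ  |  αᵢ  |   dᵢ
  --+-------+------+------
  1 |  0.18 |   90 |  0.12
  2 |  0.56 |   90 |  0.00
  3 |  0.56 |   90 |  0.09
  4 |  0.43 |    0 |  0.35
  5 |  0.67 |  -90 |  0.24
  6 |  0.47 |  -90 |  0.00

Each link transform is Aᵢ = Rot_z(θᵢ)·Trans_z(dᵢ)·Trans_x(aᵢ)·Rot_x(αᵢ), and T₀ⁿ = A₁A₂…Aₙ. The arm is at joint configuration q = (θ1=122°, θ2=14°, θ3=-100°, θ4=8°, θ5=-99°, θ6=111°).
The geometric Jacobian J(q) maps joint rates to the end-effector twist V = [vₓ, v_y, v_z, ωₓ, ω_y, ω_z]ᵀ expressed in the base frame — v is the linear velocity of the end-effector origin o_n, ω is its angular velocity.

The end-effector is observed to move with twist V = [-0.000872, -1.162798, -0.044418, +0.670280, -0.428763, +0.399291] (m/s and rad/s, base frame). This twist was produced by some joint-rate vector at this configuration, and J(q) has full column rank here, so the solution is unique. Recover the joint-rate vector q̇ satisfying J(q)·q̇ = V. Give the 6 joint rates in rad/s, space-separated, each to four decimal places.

o_n = [-0.9682, -0.2168, 0.5196]
J₁: ẑ×o_n = [0.2168, -0.9682, 0.0000], ω = ẑ
J2: z=[0.8480, 0.5299, 0.0000] o=[-0.0954, 0.1526, 0.1200] → [0.2118, -0.3389, 0.1492, 0.8480, 0.5299, 0.0000]
J3: z=[-0.1282, 0.2052, -0.9703] o=[-0.3833, 0.6134, 0.2555] → [-0.7514, 0.6013, 0.2264, -0.1282, 0.2052, -0.9703]
J4: z=[0.6536, -0.7183, -0.2382] o=[-0.8126, 0.2596, 0.1446] → [-0.3829, -0.2080, -0.4232, 0.6536, -0.7183, -0.2382]
J5: z=[0.6536, -0.7183, -0.2382] o=[-0.9091, -0.2626, -0.0147] → [-0.3729, -0.3352, -0.0126, 0.6536, -0.7183, -0.2382]
J6: z=[-0.7435, -0.6682, -0.0251] o=[-0.6576, -0.5646, 0.5786] → [0.0481, -0.0361, -0.4661, -0.7435, -0.6682, -0.0251]
q̇ = J⁺·V = [0.7160, 0.8210, 0.1440, -0.2240, 0.9030, 0.6070]

0.7160 0.8210 0.1440 -0.2240 0.9030 0.6070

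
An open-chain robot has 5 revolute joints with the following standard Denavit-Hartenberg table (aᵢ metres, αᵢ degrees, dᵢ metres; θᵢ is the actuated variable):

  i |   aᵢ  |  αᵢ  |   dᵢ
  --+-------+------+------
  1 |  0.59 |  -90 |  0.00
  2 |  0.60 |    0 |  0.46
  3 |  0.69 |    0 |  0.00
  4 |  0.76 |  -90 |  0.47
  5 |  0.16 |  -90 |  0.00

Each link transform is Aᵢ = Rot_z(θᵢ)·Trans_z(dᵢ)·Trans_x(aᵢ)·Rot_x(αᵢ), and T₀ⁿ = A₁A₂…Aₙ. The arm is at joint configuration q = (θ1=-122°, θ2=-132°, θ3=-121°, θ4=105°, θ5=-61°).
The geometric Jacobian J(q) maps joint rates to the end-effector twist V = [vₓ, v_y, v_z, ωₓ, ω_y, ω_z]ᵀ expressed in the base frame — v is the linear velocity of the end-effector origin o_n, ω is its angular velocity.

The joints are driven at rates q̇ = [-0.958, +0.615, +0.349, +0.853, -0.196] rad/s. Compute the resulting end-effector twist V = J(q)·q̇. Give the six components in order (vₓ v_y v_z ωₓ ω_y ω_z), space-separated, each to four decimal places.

-0.1904 -1.6414 1.7175 1.5959 -0.8748 -1.1242

o_n = [1.2908, 0.0466, 0.2299]
J₁: ẑ×o_n = [-0.0466, 1.2908, 0.0000], ω = ẑ
J2: z=[0.8480, -0.5299, 0.0000] o=[-0.3127, -0.5003, 0.0000] → [-0.1218, -0.1950, 1.3135, 0.8480, -0.5299, 0.0000]
J3: z=[0.8480, -0.5299, 0.0000] o=[0.2902, -0.4036, 0.4459] → [0.1145, 0.1832, 0.9120, 0.8480, -0.5299, 0.0000]
J4: z=[0.8480, -0.5299, 0.0000] o=[0.3971, -0.2326, -0.2140] → [-0.2352, -0.3764, 0.7103, 0.8480, -0.5299, 0.0000]
J5: z=[-0.2808, -0.4494, 0.8480] o=[1.1372, 0.0650, 0.1888] → [-0.0029, 0.1417, 0.0742, -0.2808, -0.4494, 0.8480]
V = J·q̇ = [-0.1904, -1.6414, 1.7175, 1.5959, -0.8748, -1.1242]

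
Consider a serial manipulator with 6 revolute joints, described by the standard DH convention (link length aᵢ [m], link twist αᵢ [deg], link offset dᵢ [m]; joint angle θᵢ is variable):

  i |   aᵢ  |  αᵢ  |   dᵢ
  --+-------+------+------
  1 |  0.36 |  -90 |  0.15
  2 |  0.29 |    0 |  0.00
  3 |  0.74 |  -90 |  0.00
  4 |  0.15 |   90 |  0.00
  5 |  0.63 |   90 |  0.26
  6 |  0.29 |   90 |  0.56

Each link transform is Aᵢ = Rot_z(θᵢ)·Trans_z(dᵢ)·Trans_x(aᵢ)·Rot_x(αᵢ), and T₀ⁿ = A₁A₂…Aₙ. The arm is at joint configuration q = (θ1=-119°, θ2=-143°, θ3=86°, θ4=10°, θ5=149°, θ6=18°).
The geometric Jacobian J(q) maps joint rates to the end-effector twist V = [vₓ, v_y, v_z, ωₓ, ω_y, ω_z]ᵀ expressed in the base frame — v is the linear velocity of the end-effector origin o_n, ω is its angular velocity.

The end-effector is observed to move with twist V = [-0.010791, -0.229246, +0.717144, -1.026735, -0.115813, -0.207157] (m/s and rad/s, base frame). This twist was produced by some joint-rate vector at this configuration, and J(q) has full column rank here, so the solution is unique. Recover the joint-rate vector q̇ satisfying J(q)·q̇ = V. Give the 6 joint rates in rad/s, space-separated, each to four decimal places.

o_n = [-0.2182, -1.2248, 0.2014]
J₁: ẑ×o_n = [1.2248, -0.2182, 0.0000], ω = ẑ
J2: z=[0.8746, -0.4848, 0.0000] o=[-0.1745, -0.3149, 0.1500] → [-0.0249, -0.0449, -0.8170, 0.8746, -0.4848, 0.0000]
J3: z=[0.8746, -0.4848, 0.0000] o=[-0.0622, -0.1123, 0.3245] → [0.0597, 0.1077, -1.0486, 0.8746, -0.4848, 0.0000]
J4: z=[-0.4066, -0.7335, -0.5446] o=[-0.2576, -0.4648, 0.9451] → [0.1316, -0.3239, 0.3380, -0.4066, -0.7335, -0.5446]
J5: z=[0.8155, -0.5602, 0.1456] o=[-0.3194, -0.5225, 1.0690] → [0.5883, 0.7223, -0.5160, 0.8155, -0.5602, 0.1456]
J6: z=[-0.5607, -0.8270, -0.0415] o=[-0.0169, -0.6983, 0.4842] → [0.2120, -0.1502, 0.1287, -0.5607, -0.8270, -0.0415]
q̇ = J⁺·V = [-0.0340, -0.6980, 0.0810, 0.2350, -0.1900, 0.4220]

-0.0340 -0.6980 0.0810 0.2350 -0.1900 0.4220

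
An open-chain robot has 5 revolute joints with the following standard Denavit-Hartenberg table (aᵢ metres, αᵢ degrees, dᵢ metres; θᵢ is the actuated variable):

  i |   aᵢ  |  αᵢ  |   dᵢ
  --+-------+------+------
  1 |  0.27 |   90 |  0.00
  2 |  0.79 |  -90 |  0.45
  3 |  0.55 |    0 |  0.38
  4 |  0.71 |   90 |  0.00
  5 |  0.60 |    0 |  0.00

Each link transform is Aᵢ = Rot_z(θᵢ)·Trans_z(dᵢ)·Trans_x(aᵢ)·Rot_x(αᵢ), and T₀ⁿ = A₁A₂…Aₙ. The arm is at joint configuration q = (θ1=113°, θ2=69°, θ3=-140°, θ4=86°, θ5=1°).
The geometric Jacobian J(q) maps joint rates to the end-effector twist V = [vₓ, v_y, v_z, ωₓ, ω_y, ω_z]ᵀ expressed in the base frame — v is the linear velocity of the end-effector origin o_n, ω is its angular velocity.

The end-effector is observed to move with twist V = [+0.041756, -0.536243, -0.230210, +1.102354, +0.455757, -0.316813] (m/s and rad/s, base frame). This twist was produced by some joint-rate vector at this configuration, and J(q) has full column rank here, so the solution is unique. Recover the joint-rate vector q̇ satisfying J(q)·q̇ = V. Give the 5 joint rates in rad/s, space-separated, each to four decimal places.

0.5160 0.6250 -0.5290 0.2410 0.9660

o_n = [1.5927, 1.0166, 1.2029]
J₁: ẑ×o_n = [-1.0166, 1.5927, 0.0000], ω = ẑ
J2: z=[0.9205, 0.3907, 0.0000] o=[-0.1055, 0.2485, 0.0000] → [0.4700, -1.1073, 0.0435, 0.9205, 0.3907, 0.0000]
J3: z=[0.3648, -0.8594, 0.3584] o=[0.1981, 0.6850, 0.7375] → [-0.5188, 0.3300, 1.3194, 0.3648, -0.8594, 0.3584]
J4: z=[0.3648, -0.8594, 0.3584] o=[0.7212, 0.3576, 0.4804] → [-0.8571, 0.0487, 0.9894, 0.3648, -0.8594, 0.3584]
J5: z=[0.6543, -0.0372, -0.7553] o=[1.1915, 0.7197, 0.8700] → [0.2119, -0.5209, 0.2092, 0.6543, -0.0372, -0.7553]
q̇ = J⁺·V = [0.5160, 0.6250, -0.5290, 0.2410, 0.9660]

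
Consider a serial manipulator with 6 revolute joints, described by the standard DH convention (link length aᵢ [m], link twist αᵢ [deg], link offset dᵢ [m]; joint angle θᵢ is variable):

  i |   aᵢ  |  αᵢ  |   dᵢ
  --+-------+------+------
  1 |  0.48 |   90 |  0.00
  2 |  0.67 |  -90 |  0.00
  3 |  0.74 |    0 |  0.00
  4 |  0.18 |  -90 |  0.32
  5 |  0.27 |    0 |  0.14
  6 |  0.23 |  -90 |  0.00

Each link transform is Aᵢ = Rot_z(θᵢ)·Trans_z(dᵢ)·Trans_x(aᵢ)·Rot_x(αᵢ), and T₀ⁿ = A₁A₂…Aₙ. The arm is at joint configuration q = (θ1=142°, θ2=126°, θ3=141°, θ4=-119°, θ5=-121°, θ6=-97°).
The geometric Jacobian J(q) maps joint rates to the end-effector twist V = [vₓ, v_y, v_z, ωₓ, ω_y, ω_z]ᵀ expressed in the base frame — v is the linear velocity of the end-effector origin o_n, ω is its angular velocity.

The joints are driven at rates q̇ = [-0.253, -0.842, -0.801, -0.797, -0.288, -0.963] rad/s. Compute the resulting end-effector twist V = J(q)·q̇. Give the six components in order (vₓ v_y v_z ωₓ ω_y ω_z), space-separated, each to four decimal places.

o_n = [-0.4918, -0.3048, -0.3118]
J₁: ẑ×o_n = [0.3048, -0.4918, 0.0000], ω = ẑ
J2: z=[0.6157, 0.7880, 0.0000] o=[-0.3782, 0.2955, 0.0000] → [-0.2457, 0.1920, -0.2801, 0.6157, 0.7880, 0.0000]
J3: z=[0.6375, -0.4981, -0.5878] o=[-0.0679, 0.0531, 0.5420] → [0.2150, 0.7935, -0.4393, 0.6375, -0.4981, -0.5878]
J4: z=[0.6375, -0.4981, -0.5878] o=[-0.6210, -0.1058, 0.0768] → [0.0766, 0.1718, -0.0625, 0.6375, -0.4981, -0.5878]
J5: z=[-0.7443, -0.5951, -0.3031] o=[-0.3812, -0.3787, 0.0237] → [0.2221, -0.2162, -0.1209, -0.7443, -0.5951, -0.3031]
J6: z=[-0.7443, -0.5951, -0.3031] o=[-0.3655, -0.4896, -0.2591] → [0.0874, -0.0010, -0.2127, -0.7443, -0.5951, -0.3031]
V = J·q̇ = [-0.2516, -0.7465, 0.8772, -0.6060, 0.8769, 1.0654]

-0.2516 -0.7465 0.8772 -0.6060 0.8769 1.0654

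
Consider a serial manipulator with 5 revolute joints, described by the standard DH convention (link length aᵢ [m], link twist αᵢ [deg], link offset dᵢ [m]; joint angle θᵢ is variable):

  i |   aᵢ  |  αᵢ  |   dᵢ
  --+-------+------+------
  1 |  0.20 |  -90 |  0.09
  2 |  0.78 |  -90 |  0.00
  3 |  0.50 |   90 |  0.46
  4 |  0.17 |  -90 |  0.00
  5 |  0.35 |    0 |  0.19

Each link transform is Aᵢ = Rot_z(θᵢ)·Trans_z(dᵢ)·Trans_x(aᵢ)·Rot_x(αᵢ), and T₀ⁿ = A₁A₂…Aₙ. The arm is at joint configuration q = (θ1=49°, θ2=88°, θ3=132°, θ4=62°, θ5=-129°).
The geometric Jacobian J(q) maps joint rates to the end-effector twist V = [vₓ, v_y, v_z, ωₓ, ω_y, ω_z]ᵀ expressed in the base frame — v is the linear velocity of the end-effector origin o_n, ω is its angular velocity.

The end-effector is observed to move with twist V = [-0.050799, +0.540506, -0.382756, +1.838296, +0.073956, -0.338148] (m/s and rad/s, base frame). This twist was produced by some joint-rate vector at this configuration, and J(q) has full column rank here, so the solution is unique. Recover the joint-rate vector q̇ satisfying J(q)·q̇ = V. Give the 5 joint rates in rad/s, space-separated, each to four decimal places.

o_n = [0.1284, -0.4793, -0.7028]
J₁: ẑ×o_n = [0.4793, 0.1284, -0.0000], ω = ẑ
J2: z=[-0.7547, 0.6561, 0.0000] o=[0.1312, 0.1509, 0.0900] → [-0.5201, -0.5983, 0.4774, -0.7547, 0.6561, 0.0000]
J3: z=[-0.6557, -0.7542, -0.0349] o=[0.1491, 0.1715, -0.6895] → [-0.0127, -0.0080, 0.4111, -0.6557, -0.7542, -0.0349]
J4: z=[0.5220, -0.4194, -0.7427] o=[0.1202, -0.4281, -0.3712] → [0.1010, 0.1670, -0.0233, 0.5220, -0.4194, -0.7427]
J5: z=[-0.7895, 0.0919, -0.6068] o=[0.0654, -0.5816, -0.3231] → [0.0272, -0.3380, -0.0866, -0.7895, 0.0919, -0.6068]
q̇ = J⁺·V = [-0.4880, -0.2590, -0.8020, 0.6440, -0.9890]

-0.4880 -0.2590 -0.8020 0.6440 -0.9890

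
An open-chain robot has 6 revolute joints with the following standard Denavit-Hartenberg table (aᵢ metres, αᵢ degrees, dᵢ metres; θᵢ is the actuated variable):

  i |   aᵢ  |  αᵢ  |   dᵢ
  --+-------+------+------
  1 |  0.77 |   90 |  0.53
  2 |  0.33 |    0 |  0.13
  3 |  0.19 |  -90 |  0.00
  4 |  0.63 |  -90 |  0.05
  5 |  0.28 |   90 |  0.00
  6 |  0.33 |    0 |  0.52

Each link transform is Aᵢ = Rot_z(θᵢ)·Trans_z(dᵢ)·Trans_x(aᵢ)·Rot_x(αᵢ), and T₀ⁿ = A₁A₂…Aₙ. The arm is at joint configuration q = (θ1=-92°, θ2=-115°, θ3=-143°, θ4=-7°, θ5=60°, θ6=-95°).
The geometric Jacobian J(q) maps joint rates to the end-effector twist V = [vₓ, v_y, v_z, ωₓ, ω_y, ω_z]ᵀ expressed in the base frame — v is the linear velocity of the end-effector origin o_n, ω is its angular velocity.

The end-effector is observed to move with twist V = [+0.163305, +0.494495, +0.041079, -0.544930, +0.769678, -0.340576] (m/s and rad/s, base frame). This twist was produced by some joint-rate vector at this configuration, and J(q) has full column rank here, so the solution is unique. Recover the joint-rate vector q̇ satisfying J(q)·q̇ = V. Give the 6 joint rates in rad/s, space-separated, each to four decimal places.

-0.7340 0.8680 -0.6390 0.3180 -0.2740 0.6680

o_n = [-0.6120, -0.2389, 1.5292]
J₁: ẑ×o_n = [0.2389, -0.6120, 0.0000], ω = ẑ
J2: z=[-0.9994, 0.0349, 0.0000] o=[-0.0269, -0.7695, 0.5300] → [0.0349, 0.9986, -0.5099, -0.9994, 0.0349, 0.0000]
J3: z=[-0.9994, 0.0349, 0.0000] o=[-0.1519, -0.6256, 0.2309] → [0.0453, 1.2975, -0.3704, -0.9994, 0.0349, 0.0000]
J4: z=[0.0341, 0.9776, -0.2079] o=[-0.1505, -0.5861, 0.4168] → [1.1596, 0.0580, 0.4629, 0.0341, 0.9776, -0.2079]
J5: z=[0.9928, -0.0093, 0.1192] o=[-0.2210, -0.4046, 1.0180] → [-0.0245, -0.5541, 0.1609, 0.9928, -0.0093, 0.1192]
J6: z=[-0.0822, 0.6711, 0.7368] o=[-0.2454, -0.6122, 1.2043] → [-0.0571, -0.2434, 0.2153, -0.0822, 0.6711, 0.7368]
q̇ = J⁺·V = [-0.7340, 0.8680, -0.6390, 0.3180, -0.2740, 0.6680]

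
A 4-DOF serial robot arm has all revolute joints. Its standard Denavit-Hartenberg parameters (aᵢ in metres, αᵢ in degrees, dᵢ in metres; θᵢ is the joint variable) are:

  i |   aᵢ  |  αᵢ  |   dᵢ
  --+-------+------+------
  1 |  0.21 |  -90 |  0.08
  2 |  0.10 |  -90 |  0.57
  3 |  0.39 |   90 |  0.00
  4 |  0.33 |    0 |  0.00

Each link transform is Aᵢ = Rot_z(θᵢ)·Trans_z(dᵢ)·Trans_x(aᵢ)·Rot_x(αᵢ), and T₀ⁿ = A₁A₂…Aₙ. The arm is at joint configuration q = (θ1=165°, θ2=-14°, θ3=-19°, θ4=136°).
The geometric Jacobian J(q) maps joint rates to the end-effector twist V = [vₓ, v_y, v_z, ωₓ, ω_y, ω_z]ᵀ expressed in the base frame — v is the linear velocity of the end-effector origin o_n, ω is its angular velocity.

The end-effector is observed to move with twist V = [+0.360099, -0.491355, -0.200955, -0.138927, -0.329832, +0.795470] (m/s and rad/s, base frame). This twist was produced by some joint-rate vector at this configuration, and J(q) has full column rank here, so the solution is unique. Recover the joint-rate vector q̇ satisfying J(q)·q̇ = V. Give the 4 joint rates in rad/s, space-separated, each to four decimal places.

o_n = [-0.6458, -0.4685, -0.0833]
J₁: ẑ×o_n = [0.4685, -0.6458, 0.0000], ω = ẑ
J2: z=[-0.2588, -0.9659, 0.0000] o=[-0.2028, 0.0544, 0.0800] → [0.1578, -0.0423, -0.2925, -0.2588, -0.9659, 0.0000]
J3: z=[-0.2337, 0.0626, -0.9703] o=[-0.4441, -0.4711, 0.1042] → [-0.0092, 0.1519, 0.0120, -0.2337, 0.0626, -0.9703]
J4: z=[0.0604, -0.9951, -0.0788] o=[-0.8226, -0.5012, 0.1934] → [0.2779, 0.0028, 0.1779, 0.0604, -0.9951, -0.0788]
q̇ = J⁺·V = [0.7060, 0.5550, -0.0750, -0.2120]

0.7060 0.5550 -0.0750 -0.2120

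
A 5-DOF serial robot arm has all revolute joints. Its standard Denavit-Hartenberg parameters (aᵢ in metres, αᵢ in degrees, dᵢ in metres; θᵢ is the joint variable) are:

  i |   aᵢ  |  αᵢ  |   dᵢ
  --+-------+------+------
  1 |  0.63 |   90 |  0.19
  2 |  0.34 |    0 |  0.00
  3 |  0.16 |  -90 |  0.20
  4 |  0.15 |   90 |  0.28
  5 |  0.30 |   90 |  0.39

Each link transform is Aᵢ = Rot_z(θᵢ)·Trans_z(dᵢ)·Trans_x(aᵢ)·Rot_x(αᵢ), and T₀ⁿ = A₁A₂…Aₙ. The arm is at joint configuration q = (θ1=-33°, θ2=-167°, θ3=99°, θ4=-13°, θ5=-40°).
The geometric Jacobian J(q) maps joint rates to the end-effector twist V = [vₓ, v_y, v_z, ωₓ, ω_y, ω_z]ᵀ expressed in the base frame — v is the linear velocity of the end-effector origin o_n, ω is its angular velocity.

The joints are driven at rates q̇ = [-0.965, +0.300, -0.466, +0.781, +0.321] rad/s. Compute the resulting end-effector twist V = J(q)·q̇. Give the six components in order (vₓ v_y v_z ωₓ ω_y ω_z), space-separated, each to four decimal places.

o_n = [0.0948, -0.8550, -0.2640]
J₁: ẑ×o_n = [0.8550, 0.0948, -0.0000], ω = ẑ
J2: z=[-0.5446, -0.8387, 0.0000] o=[0.5284, -0.3431, 0.1900] → [0.3807, -0.2472, -0.0848, -0.5446, -0.8387, 0.0000]
J3: z=[-0.5446, -0.8387, 0.0000] o=[0.2505, -0.1627, 0.1135] → [0.3166, -0.2056, 0.2465, -0.5446, -0.8387, 0.0000]
J4: z=[0.7776, -0.5050, 0.3746] o=[0.1919, -0.3631, -0.0348] → [0.3000, 0.1418, -0.4316, 0.7776, -0.5050, 0.3746]
J5: z=[-0.6014, -0.7713, 0.2086] o=[0.4371, -0.5626, -0.0655] → [0.2141, -0.1908, -0.0881, -0.6014, -0.7713, 0.2086]
V = J·q̇ = [-0.5554, -0.0204, -0.5056, 0.5047, -0.5028, -0.6055]

-0.5554 -0.0204 -0.5056 0.5047 -0.5028 -0.6055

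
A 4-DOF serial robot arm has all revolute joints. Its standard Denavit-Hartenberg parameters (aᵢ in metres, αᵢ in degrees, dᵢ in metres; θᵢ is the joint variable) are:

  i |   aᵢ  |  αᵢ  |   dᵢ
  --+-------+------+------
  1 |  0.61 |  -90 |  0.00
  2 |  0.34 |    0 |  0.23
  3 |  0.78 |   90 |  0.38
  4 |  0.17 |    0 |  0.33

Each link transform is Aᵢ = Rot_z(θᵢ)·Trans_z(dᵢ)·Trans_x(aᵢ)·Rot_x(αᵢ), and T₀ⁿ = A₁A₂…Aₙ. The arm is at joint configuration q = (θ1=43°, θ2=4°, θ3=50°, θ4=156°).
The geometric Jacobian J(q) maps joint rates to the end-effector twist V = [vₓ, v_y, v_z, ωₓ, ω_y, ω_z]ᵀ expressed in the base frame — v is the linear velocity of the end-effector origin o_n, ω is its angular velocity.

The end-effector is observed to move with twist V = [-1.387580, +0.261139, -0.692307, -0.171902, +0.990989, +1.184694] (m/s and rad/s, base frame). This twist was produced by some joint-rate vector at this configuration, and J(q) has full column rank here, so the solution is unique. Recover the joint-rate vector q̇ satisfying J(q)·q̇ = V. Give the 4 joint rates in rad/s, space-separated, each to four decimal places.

0.7850 0.5790 0.2630 0.6800

o_n = [0.6948, 1.5765, -0.3351]
J₁: ẑ×o_n = [-1.5765, 0.6948, 0.0000], ω = ẑ
J2: z=[-0.6820, 0.7314, 0.0000] o=[0.4461, 0.4160, 0.0000] → [-0.2451, -0.2286, -0.9733, -0.6820, 0.7314, 0.0000]
J3: z=[-0.6820, 0.7314, 0.0000] o=[0.5373, 0.8155, -0.0237] → [-0.2278, -0.2124, -0.6342, -0.6820, 0.7314, 0.0000]
J4: z=[0.5917, 0.5517, 0.5878] o=[0.6135, 1.4061, -0.6548] → [0.0762, -0.1413, 0.0559, 0.5917, 0.5517, 0.5878]
q̇ = J⁺·V = [0.7850, 0.5790, 0.2630, 0.6800]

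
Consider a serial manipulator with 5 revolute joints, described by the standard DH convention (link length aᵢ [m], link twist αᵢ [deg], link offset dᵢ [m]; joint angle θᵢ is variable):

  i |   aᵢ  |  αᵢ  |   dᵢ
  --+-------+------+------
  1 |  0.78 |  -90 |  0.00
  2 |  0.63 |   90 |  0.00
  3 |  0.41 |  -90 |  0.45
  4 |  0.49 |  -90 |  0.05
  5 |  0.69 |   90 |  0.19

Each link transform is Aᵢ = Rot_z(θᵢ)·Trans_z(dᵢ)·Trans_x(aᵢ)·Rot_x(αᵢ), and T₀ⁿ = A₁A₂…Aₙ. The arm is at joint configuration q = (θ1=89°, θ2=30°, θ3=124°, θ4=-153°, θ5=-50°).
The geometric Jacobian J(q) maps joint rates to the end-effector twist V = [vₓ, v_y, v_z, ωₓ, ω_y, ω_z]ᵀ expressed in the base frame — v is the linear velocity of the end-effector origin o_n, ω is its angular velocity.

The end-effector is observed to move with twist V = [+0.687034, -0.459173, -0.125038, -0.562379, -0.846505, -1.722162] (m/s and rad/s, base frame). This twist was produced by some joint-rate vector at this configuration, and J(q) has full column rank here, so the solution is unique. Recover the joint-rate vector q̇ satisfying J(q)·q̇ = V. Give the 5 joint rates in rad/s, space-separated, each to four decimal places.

o_n = [0.6294, 1.5835, 0.7344]
J₁: ẑ×o_n = [-1.5835, 0.6294, 0.0000], ω = ẑ
J2: z=[-0.9998, 0.0175, 0.0000] o=[0.0136, 0.7799, 0.0000] → [0.0128, 0.7343, -0.8142, -0.9998, 0.0175, 0.0000]
J3: z=[0.0087, 0.4999, 0.8660] o=[0.0231, 1.3254, -0.3150] → [0.3011, 0.5159, -0.3008, 0.0087, 0.4999, 0.8660]
J4: z=[0.5466, -0.7276, 0.4145] o=[-0.3163, 1.3578, 0.1893] → [-0.4901, 0.0941, 0.8115, 0.5466, -0.7276, 0.4145]
J5: z=[-0.3724, 0.2322, 0.8986] o=[0.0786, 1.6377, 0.2807] → [0.1540, 0.6639, -0.1077, -0.3724, 0.2322, 0.8986]
q̇ = J⁺·V = [-0.7740, 0.9880, -0.8260, 0.4680, -0.4750]

-0.7740 0.9880 -0.8260 0.4680 -0.4750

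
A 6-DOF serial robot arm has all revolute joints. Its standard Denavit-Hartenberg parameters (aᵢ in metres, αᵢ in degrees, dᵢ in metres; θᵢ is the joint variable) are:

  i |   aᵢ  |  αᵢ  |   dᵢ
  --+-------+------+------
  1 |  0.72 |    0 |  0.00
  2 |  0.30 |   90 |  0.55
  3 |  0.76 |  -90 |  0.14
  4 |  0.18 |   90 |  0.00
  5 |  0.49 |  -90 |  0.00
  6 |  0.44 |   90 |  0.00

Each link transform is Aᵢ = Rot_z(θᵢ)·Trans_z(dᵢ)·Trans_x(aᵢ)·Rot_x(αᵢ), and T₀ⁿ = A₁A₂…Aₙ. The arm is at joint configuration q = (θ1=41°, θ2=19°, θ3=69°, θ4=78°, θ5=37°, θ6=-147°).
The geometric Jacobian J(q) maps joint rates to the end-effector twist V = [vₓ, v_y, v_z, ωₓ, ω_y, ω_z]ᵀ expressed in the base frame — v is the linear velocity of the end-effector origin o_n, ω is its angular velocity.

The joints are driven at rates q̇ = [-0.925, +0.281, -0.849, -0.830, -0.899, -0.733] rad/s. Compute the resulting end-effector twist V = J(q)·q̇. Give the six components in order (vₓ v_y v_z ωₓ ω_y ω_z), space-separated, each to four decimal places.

o_n = [0.7780, 1.0401, 1.5581]
J₁: ẑ×o_n = [-1.0401, 0.7780, 0.0000], ω = ẑ
J2: z=[0.0000, 0.0000, 1.0000] o=[0.5434, 0.4724, 0.0000] → [-0.5678, 0.2346, 0.0000, 0.0000, 0.0000, 1.0000]
J3: z=[0.8660, -0.5000, 0.0000] o=[0.6934, 0.7322, 0.5500] → [-0.5041, -0.8731, 0.3090, 0.8660, -0.5000, 0.0000]
J4: z=[-0.4668, -0.8085, 0.3584] o=[0.9508, 0.8980, 1.2595] → [-0.2924, 0.0774, -0.2061, -0.4668, -0.8085, 0.3584]
J5: z=[0.3553, 0.1996, 0.9132] o=[0.8050, 0.9977, 1.2945] → [0.0139, -0.1184, 0.0205, 0.3553, 0.1996, 0.9132]
J6: z=[0.1146, -0.9789, 0.1694] o=[0.3505, 0.9759, 1.4761] → [-0.0912, 0.0630, 0.4258, 0.1146, -0.9789, 0.1694]
V = J·q̇ = [1.5276, 0.0835, -0.4218, -0.7512, 1.6336, -1.8866]

1.5276 0.0835 -0.4218 -0.7512 1.6336 -1.8866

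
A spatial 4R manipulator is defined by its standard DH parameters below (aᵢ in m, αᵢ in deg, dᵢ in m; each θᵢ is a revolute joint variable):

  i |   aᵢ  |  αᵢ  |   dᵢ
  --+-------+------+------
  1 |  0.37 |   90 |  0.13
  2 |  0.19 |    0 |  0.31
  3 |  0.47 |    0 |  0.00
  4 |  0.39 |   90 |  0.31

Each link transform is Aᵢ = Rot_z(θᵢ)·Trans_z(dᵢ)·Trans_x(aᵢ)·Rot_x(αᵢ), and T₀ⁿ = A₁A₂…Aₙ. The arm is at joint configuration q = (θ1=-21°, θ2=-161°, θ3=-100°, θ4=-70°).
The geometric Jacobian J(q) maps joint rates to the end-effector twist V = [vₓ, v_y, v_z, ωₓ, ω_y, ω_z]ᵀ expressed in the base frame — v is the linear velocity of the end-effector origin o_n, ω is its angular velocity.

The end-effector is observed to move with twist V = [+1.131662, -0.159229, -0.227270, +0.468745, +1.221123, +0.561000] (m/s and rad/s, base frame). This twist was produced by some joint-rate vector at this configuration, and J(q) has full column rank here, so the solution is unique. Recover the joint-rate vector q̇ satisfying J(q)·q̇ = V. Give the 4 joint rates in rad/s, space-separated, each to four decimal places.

0.5610 -0.7220 -0.4910 -0.0950

o_n = [0.2053, -0.7429, 0.7214]
J₁: ẑ×o_n = [0.7429, 0.2053, -0.0000], ω = ẑ
J2: z=[-0.3584, -0.9336, 0.0000] o=[0.3454, -0.1326, 0.1300] → [-0.5521, 0.2120, 0.0879, -0.3584, -0.9336, 0.0000]
J3: z=[-0.3584, -0.9336, 0.0000] o=[0.0666, -0.3576, 0.0681] → [-0.6099, 0.2341, 0.2676, -0.3584, -0.9336, 0.0000]
J4: z=[-0.3584, -0.9336, 0.0000] o=[-0.0020, -0.3313, 0.5324] → [-0.1765, 0.0678, 0.3411, -0.3584, -0.9336, 0.0000]
q̇ = J⁺·V = [0.5610, -0.7220, -0.4910, -0.0950]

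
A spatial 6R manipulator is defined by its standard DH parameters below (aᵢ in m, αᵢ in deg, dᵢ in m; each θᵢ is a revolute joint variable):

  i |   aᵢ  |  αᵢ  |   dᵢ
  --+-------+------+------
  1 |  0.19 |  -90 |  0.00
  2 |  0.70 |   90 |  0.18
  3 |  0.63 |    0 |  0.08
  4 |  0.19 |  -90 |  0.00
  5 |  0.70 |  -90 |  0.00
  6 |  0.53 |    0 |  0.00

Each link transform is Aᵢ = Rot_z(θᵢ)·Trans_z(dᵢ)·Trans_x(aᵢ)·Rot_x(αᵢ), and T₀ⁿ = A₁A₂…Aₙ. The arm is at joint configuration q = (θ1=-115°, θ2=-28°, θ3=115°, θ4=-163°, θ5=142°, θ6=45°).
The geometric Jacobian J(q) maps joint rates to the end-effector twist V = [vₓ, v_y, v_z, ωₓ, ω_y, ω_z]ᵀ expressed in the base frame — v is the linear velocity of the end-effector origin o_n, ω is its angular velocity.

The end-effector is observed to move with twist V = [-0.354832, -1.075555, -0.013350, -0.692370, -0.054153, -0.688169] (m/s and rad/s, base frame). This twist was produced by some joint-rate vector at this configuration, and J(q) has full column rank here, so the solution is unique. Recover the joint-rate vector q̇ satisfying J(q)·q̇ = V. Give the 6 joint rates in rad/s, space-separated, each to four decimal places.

o_n = [0.8062, -0.6099, -0.6471]
J₁: ẑ×o_n = [0.6099, 0.8062, -0.0000], ω = ẑ
J2: z=[0.9063, -0.4226, 0.0000] o=[-0.0803, -0.1722, 0.0000] → [0.2735, 0.5865, -0.0220, 0.9063, -0.4226, 0.0000]
J3: z=[0.1984, 0.4255, 0.8829] o=[-0.1784, -0.8084, 0.3286] → [-0.5904, 1.0629, -0.3795, 0.1984, 0.4255, 0.8829]
J4: z=[0.1984, 0.4255, 0.8829] o=[0.4543, -0.8026, 0.2743] → [-0.5622, 0.4935, -0.1115, 0.1984, 0.4255, 0.8829]
J5: z=[0.3291, -0.8775, 0.3489] o=[0.2789, -0.8447, 0.3340] → [0.7789, 0.5068, 0.5399, 0.3291, -0.8775, 0.3489]
J6: z=[0.7247, 0.4716, 0.5024] o=[0.7027, -0.9059, -0.2198] → [-0.3502, 0.3616, 0.1657, 0.7247, 0.4716, 0.5024]
q̇ = J⁺·V = [-0.5680, -0.2530, -0.5790, 0.8570, -0.0530, -0.6910]

-0.5680 -0.2530 -0.5790 0.8570 -0.0530 -0.6910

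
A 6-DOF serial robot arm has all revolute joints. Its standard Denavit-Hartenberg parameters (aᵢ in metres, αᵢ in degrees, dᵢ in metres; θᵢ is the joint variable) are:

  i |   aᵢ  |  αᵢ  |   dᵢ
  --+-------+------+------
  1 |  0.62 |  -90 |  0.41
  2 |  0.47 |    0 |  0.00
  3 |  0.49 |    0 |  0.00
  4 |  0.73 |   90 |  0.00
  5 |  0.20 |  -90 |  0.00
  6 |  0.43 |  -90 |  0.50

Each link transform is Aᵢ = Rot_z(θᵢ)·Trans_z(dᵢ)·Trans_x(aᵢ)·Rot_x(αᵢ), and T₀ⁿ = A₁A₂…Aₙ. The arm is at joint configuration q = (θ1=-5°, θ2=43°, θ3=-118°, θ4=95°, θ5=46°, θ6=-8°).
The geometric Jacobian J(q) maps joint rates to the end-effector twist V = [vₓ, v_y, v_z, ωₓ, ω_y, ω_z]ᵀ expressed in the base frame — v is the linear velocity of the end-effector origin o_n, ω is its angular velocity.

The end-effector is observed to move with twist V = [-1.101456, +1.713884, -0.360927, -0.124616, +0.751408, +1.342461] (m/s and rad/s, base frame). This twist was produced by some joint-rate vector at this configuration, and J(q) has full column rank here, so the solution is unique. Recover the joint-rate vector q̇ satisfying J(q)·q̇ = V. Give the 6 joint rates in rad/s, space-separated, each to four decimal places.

o_n = [1.9299, 0.6317, 0.3437]
J₁: ẑ×o_n = [-0.6317, 1.9299, 0.0000], ω = ẑ
J2: z=[0.0872, 0.9962, 0.0000] o=[0.6176, -0.0540, 0.4100] → [-0.0661, 0.0058, -1.2475, 0.0872, 0.9962, 0.0000]
J3: z=[0.0872, 0.9962, 0.0000] o=[0.9601, -0.0840, 0.0895] → [0.2532, -0.0222, -0.9038, 0.0872, 0.9962, 0.0000]
J4: z=[0.0872, 0.9962, 0.0000] o=[1.0864, -0.0950, 0.5628] → [-0.2183, 0.0191, -0.7770, 0.0872, 0.9962, 0.0000]
J5: z=[0.3407, -0.0298, 0.9397] o=[1.7698, -0.1548, 0.3131] → [-0.7400, 0.1401, 0.2728, 0.3407, -0.0298, 0.9397]
J6: z=[-0.6128, 0.7509, 0.2460] o=[1.9124, -0.0229, 0.2656] → [-0.1024, 0.0522, -0.4144, -0.6128, 0.7509, 0.2460]
q̇ = J⁺·V = [0.8350, -0.0070, -0.2780, 0.6830, 0.4120, 0.4890]

0.8350 -0.0070 -0.2780 0.6830 0.4120 0.4890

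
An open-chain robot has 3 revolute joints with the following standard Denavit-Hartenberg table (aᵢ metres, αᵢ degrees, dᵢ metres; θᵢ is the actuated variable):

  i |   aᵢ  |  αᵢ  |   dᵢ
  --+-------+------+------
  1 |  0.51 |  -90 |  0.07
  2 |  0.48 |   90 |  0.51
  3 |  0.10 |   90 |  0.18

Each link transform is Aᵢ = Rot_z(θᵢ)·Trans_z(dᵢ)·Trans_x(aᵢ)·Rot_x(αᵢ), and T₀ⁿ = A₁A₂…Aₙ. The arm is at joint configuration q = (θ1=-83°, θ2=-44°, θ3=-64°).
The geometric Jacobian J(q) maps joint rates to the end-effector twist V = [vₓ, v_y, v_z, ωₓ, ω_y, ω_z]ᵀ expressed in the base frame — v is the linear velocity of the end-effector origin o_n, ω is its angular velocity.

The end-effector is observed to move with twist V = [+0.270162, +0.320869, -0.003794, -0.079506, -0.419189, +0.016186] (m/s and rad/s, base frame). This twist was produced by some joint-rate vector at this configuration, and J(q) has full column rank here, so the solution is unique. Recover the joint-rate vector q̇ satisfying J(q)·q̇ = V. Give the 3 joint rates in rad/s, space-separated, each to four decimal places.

0.4370 -0.1300 -0.5850

o_n = [0.5098, -0.7049, 0.5634]
J₁: ẑ×o_n = [0.7049, 0.5098, -0.0000], ω = ẑ
J2: z=[0.9925, 0.1219, 0.0000] o=[0.0622, -0.5062, 0.0700] → [0.0601, -0.4897, -0.2518, 0.9925, 0.1219, 0.0000]
J3: z=[-0.0847, 0.6895, 0.7193] o=[0.6104, -0.7868, 0.4034] → [0.0514, -0.0588, 0.0624, -0.0847, 0.6895, 0.7193]
q̇ = J⁺·V = [0.4370, -0.1300, -0.5850]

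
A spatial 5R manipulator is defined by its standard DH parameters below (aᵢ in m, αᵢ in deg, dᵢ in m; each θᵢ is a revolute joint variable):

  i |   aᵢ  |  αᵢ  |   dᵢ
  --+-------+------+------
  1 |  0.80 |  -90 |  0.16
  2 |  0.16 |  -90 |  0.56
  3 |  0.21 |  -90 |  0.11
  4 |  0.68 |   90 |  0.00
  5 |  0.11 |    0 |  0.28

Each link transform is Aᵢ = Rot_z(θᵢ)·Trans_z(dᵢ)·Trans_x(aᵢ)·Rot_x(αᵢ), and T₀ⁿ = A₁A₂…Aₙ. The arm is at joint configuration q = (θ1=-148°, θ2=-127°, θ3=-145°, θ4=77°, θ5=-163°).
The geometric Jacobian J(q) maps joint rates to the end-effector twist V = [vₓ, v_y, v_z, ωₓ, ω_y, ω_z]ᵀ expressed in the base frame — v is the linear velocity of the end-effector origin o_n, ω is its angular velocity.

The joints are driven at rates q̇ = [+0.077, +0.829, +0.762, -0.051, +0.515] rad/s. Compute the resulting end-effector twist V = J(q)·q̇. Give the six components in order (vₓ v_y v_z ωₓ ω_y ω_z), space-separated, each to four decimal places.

o_n = [-0.1311, -1.1252, -0.3604]
J₁: ẑ×o_n = [1.1252, -0.1311, 0.0000], ω = ẑ
J2: z=[0.5299, -0.8480, 0.0000] o=[-0.6784, -0.4239, 0.1600] → [0.4413, 0.2757, 0.0926, 0.5299, -0.8480, 0.0000]
J3: z=[-0.6773, -0.4232, 0.6018] o=[-0.3000, -0.8478, 0.2878] → [0.4412, -0.3373, 0.2594, -0.6773, -0.4232, 0.6018]
J4: z=[0.7268, -0.5118, 0.4581] o=[-0.3985, -1.0514, 0.2166] → [0.3291, 0.5418, 0.0832, 0.7268, -0.5118, 0.4581]
J5: z=[-0.2636, -0.8237, -0.5021] o=[0.0328, -0.8853, -0.2822] → [-0.0561, 0.0617, -0.0718, -0.2636, -0.8237, -0.5021]
V = J·q̇ = [0.7430, -0.0344, 0.2332, -0.2496, -1.4236, 0.2537]

0.7430 -0.0344 0.2332 -0.2496 -1.4236 0.2537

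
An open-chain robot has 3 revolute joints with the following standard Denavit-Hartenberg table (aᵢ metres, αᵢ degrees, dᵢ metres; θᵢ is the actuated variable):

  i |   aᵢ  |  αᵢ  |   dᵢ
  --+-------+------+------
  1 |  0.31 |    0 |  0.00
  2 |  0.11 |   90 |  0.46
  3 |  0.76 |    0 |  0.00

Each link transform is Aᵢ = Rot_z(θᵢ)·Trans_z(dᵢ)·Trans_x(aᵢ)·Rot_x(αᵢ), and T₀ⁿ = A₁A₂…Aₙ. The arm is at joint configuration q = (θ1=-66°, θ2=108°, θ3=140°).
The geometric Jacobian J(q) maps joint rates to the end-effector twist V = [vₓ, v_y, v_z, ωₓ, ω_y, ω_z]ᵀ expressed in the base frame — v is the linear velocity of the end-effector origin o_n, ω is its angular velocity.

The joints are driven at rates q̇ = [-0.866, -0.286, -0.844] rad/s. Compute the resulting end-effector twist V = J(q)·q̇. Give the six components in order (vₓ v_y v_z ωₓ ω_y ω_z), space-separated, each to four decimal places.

o_n = [-0.2248, -0.5992, 0.9485]
J₁: ẑ×o_n = [0.5992, -0.2248, 0.0000], ω = ẑ
J2: z=[0.0000, 0.0000, 1.0000] o=[0.1261, -0.2832, 0.0000] → [0.3160, -0.3509, 0.0000, 0.0000, 0.0000, 1.0000]
J3: z=[0.6691, -0.7431, 0.0000] o=[0.2078, -0.2096, 0.4600] → [-0.3630, -0.3269, -0.5822, 0.6691, -0.7431, 0.0000]
V = J·q̇ = [-0.3028, 0.5709, 0.4914, -0.5647, 0.6272, -1.1520]

-0.3028 0.5709 0.4914 -0.5647 0.6272 -1.1520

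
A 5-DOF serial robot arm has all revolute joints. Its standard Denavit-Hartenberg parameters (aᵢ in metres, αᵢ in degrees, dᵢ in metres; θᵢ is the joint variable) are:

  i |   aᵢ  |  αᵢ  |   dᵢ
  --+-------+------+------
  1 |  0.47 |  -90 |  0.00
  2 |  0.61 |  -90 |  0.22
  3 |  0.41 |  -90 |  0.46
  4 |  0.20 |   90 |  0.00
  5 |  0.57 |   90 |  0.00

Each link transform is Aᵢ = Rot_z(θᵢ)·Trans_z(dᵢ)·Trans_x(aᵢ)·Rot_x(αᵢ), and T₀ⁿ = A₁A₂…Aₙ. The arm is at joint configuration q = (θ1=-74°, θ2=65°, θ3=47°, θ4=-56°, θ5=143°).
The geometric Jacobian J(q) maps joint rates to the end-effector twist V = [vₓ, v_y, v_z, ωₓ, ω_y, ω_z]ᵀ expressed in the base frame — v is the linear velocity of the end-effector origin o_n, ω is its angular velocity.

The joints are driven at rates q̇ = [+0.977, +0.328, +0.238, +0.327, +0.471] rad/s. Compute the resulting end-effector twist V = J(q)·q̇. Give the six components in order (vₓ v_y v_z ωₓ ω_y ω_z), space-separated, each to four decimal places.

0.7313 0.1416 0.0848 0.1913 0.7498 1.2232

o_n = [-0.0708, -0.5130, -0.5957]
J₁: ẑ×o_n = [0.5130, -0.0708, 0.0000], ω = ẑ
J2: z=[0.9613, 0.2756, 0.0000] o=[0.1295, -0.4518, 0.0000] → [-0.1642, 0.5726, -0.0037, 0.9613, 0.2756, 0.0000]
J3: z=[-0.2498, 0.8712, -0.4226] o=[0.4121, -0.6390, -0.5528] → [0.0159, 0.1934, 0.3892, -0.2498, 0.8712, -0.4226]
J4: z=[-0.7408, 0.1091, 0.6628] o=[0.0415, -0.4345, -1.0007] → [0.0963, 0.2256, 0.0705, -0.7408, 0.1091, 0.6628]
J5: z=[0.3773, 0.8840, 0.2761] o=[-0.0697, -0.3435, -1.1399] → [0.5279, -0.2056, -0.0630, 0.3773, 0.8840, 0.2761]
V = J·q̇ = [0.7313, 0.1416, 0.0848, 0.1913, 0.7498, 1.2232]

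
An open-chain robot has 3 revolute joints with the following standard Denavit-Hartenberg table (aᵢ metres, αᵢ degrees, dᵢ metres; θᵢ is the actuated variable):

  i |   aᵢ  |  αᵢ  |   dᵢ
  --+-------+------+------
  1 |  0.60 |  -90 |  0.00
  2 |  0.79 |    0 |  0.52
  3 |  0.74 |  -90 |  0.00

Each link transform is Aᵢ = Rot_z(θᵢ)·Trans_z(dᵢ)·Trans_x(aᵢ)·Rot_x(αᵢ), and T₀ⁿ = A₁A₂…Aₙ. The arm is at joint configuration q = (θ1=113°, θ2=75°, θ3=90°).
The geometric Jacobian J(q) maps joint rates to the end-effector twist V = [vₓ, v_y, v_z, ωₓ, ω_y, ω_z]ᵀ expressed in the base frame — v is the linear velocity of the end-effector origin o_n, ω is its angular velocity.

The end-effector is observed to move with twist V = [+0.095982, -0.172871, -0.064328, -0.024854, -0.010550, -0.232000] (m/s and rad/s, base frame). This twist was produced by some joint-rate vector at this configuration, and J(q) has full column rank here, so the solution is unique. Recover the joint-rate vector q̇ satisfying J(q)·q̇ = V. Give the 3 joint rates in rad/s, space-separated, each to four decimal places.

o_n = [-0.5137, -0.1206, -0.9546]
J₁: ẑ×o_n = [0.1206, -0.5137, 0.0000], ω = ẑ
J2: z=[-0.9205, -0.3907, 0.0000] o=[-0.2344, 0.5523, 0.0000] → [0.3730, -0.8787, 0.5103, -0.9205, -0.3907, 0.0000]
J3: z=[-0.9205, -0.3907, 0.0000] o=[-0.7930, 0.5373, -0.7631] → [0.0748, -0.1763, 0.7148, -0.9205, -0.3907, 0.0000]
q̇ = J⁺·V = [-0.2320, 0.4090, -0.3820]

-0.2320 0.4090 -0.3820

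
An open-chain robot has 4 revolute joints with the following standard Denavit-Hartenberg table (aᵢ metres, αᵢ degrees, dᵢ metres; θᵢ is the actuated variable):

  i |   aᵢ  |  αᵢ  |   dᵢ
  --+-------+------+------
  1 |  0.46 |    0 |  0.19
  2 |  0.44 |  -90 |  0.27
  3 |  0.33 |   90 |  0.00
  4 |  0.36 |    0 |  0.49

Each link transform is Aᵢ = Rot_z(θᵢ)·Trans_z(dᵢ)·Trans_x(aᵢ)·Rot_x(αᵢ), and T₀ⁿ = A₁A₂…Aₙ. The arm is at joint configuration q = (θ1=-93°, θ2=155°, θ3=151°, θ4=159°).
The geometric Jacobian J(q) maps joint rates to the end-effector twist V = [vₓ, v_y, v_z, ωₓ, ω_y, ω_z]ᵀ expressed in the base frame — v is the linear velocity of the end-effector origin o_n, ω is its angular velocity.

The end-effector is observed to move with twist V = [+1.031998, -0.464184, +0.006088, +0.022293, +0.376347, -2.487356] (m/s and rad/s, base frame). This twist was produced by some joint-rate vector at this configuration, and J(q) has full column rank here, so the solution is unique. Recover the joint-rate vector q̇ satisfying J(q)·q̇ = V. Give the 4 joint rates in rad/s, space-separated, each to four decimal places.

o_n = [0.1826, 0.2041, 0.0344]
J₁: ẑ×o_n = [-0.2041, 0.1826, 0.0000], ω = ẑ
J2: z=[0.0000, 0.0000, 1.0000] o=[-0.0241, -0.4594, 0.1900] → [-0.6635, 0.2067, 0.0000, 0.0000, 0.0000, 1.0000]
J3: z=[-0.8829, 0.4695, 0.0000] o=[0.1825, -0.0709, 0.4600] → [-0.1998, -0.3758, -0.2429, -0.8829, 0.4695, 0.0000]
J4: z=[0.2276, 0.4281, -0.8746] o=[0.0470, -0.3257, 0.3000] → [0.3497, -0.0582, 0.0625, 0.2276, 0.4281, -0.8746]
q̇ = J⁺·V = [-0.9230, -0.9460, 0.1570, 0.7070]

-0.9230 -0.9460 0.1570 0.7070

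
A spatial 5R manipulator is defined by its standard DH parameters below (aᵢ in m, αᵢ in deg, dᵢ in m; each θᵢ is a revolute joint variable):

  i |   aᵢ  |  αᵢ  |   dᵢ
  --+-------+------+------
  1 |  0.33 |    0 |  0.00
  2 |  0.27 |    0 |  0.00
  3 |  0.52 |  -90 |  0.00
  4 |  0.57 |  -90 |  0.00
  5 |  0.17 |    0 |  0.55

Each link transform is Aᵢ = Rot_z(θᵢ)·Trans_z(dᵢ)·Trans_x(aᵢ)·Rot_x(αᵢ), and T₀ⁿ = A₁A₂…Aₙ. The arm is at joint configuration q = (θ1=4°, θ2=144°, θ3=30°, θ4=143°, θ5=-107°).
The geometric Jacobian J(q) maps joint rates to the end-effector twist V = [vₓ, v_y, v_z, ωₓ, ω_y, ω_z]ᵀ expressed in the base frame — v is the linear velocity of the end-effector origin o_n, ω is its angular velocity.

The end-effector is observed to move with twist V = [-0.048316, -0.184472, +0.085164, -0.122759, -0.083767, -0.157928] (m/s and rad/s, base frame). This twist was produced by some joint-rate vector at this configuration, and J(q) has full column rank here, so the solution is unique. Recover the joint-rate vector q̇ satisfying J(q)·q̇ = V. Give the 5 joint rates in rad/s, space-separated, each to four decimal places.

-0.4830 0.6440 -0.1600 0.0880 -0.1990

o_n = [0.3209, -0.0043, 0.1261]
J₁: ẑ×o_n = [0.0043, 0.3209, -0.0000], ω = ẑ
J2: z=[0.0000, 0.0000, 1.0000] o=[0.3292, 0.0230, 0.0000] → [0.0273, -0.0083, 0.0000, 0.0000, 0.0000, 1.0000]
J3: z=[0.0000, 0.0000, 1.0000] o=[0.1002, 0.1661, 0.0000] → [0.1704, 0.2207, -0.0000, 0.0000, 0.0000, 1.0000]
J4: z=[-0.0349, -0.9994, 0.0000] o=[-0.4195, 0.1842, 0.0000] → [-0.1261, 0.0044, 0.7465, -0.0349, -0.9994, 0.0000]
J5: z=[0.6014, -0.0210, 0.7986] o=[0.0355, 0.1684, -0.3430] → [0.1280, -0.0542, -0.0978, 0.6014, -0.0210, 0.7986]
q̇ = J⁺·V = [-0.4830, 0.6440, -0.1600, 0.0880, -0.1990]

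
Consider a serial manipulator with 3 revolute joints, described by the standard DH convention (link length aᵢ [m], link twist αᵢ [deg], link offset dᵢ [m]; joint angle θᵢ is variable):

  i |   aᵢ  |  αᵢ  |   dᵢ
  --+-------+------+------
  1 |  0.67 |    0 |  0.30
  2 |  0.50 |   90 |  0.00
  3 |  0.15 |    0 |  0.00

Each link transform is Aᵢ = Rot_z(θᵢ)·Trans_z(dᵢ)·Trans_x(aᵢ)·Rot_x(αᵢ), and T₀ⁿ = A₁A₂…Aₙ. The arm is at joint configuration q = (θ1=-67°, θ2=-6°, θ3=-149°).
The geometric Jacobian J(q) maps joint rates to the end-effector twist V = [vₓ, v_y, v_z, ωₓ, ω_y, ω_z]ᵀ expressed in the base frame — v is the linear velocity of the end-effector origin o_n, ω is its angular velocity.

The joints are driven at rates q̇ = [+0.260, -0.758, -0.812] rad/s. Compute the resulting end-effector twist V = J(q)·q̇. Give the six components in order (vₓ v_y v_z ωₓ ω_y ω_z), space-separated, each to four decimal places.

o_n = [0.3704, -0.9719, 0.2227]
J₁: ẑ×o_n = [0.9719, 0.3704, -0.0000], ω = ẑ
J2: z=[0.0000, 0.0000, 1.0000] o=[0.2618, -0.6167, 0.3000] → [0.3552, 0.1086, -0.0000, 0.0000, 0.0000, 1.0000]
J3: z=[-0.9563, -0.2924, 0.0000] o=[0.4080, -1.0949, 0.3000] → [0.0226, -0.0739, -0.1286, -0.9563, -0.2924, 0.0000]
V = J·q̇ = [-0.0349, 0.0740, 0.1044, 0.7765, 0.2374, -0.4980]

-0.0349 0.0740 0.1044 0.7765 0.2374 -0.4980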